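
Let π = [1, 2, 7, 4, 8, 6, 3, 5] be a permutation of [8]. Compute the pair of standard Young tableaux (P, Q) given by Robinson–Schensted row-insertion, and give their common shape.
P = [1, 2, 3, 5] / [4, 6] / [7, 8];  Q = [1, 2, 3, 5] / [4, 6] / [7, 8];  common shape = (4, 2, 2)

Row-insert the values π_1, π_2, … into P one at a time, bumping the leftmost entry strictly greater than the inserted value down to the next row. The recording tableau Q records, in position (i, j), the step at which that cell was added to P.
  Insert 1 (step 1): P = [1];  Q = [1]
  Insert 2 (step 2): P = [1, 2];  Q = [1, 2]
  Insert 7 (step 3): P = [1, 2, 7];  Q = [1, 2, 3]
  Insert 4 (step 4): P = [1, 2, 4] / [7];  Q = [1, 2, 3] / [4]
  Insert 8 (step 5): P = [1, 2, 4, 8] / [7];  Q = [1, 2, 3, 5] / [4]
  Insert 6 (step 6): P = [1, 2, 4, 6] / [7, 8];  Q = [1, 2, 3, 5] / [4, 6]
  Insert 3 (step 7): P = [1, 2, 3, 6] / [4, 8] / [7];  Q = [1, 2, 3, 5] / [4, 6] / [7]
  Insert 5 (step 8): P = [1, 2, 3, 5] / [4, 6] / [7, 8];  Q = [1, 2, 3, 5] / [4, 6] / [7, 8]
Final shape: (4, 2, 2).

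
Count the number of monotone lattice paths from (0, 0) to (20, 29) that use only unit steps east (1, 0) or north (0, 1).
Number of paths = 28277527346376

A monotone lattice path from (0, 0) to (20, 29) consists of 20 east steps and 29 north steps in some order, so it is determined by which 20 of the 49 steps are east. The count is C(49, 20) = 28277527346376.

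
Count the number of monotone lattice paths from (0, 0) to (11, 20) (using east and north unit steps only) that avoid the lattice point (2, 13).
Number of paths = 83471115

Total paths from (0, 0) to (11, 20): C(31, 11) = 84672315. Paths through (2, 13): (paths (0, 0) → (2, 13)) × (paths (2, 13) → (11, 20)) = C(15, 2) · C(16, 9) = 105 · 11440 = 1201200. Avoidance count = 84672315 − 1201200 = 83471115.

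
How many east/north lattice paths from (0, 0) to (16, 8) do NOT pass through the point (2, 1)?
Number of paths = 386631

Total paths from (0, 0) to (16, 8): C(24, 16) = 735471. Paths through (2, 1): (paths (0, 0) → (2, 1)) × (paths (2, 1) → (16, 8)) = C(3, 2) · C(21, 14) = 3 · 116280 = 348840. Avoidance count = 735471 − 348840 = 386631.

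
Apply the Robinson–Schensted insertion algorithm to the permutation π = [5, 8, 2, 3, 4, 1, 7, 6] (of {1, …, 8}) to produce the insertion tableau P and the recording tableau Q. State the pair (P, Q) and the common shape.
P = [1, 3, 4, 6] / [2, 7] / [5, 8];  Q = [1, 2, 5, 7] / [3, 4] / [6, 8];  common shape = (4, 2, 2)

Row-insert the values π_1, π_2, … into P one at a time, bumping the leftmost entry strictly greater than the inserted value down to the next row. The recording tableau Q records, in position (i, j), the step at which that cell was added to P.
  Insert 5 (step 1): P = [5];  Q = [1]
  Insert 8 (step 2): P = [5, 8];  Q = [1, 2]
  Insert 2 (step 3): P = [2, 8] / [5];  Q = [1, 2] / [3]
  Insert 3 (step 4): P = [2, 3] / [5, 8];  Q = [1, 2] / [3, 4]
  Insert 4 (step 5): P = [2, 3, 4] / [5, 8];  Q = [1, 2, 5] / [3, 4]
  Insert 1 (step 6): P = [1, 3, 4] / [2, 8] / [5];  Q = [1, 2, 5] / [3, 4] / [6]
  Insert 7 (step 7): P = [1, 3, 4, 7] / [2, 8] / [5];  Q = [1, 2, 5, 7] / [3, 4] / [6]
  Insert 6 (step 8): P = [1, 3, 4, 6] / [2, 7] / [5, 8];  Q = [1, 2, 5, 7] / [3, 4] / [6, 8]
Final shape: (4, 2, 2).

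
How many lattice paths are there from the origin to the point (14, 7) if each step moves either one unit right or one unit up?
Number of paths = 116280

A monotone lattice path from (0, 0) to (14, 7) consists of 14 east steps and 7 north steps in some order, so it is determined by which 14 of the 21 steps are east. The count is C(21, 14) = 116280.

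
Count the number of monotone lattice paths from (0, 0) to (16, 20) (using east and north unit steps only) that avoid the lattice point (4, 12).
Number of paths = 7078606710

Total paths from (0, 0) to (16, 20): C(36, 16) = 7307872110. Paths through (4, 12): (paths (0, 0) → (4, 12)) × (paths (4, 12) → (16, 20)) = C(16, 4) · C(20, 12) = 1820 · 125970 = 229265400. Avoidance count = 7307872110 − 229265400 = 7078606710.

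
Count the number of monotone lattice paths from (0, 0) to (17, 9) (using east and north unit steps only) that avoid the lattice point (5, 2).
Number of paths = 2066402

Total paths from (0, 0) to (17, 9): C(26, 17) = 3124550. Paths through (5, 2): (paths (0, 0) → (5, 2)) × (paths (5, 2) → (17, 9)) = C(7, 5) · C(19, 12) = 21 · 50388 = 1058148. Avoidance count = 3124550 − 1058148 = 2066402.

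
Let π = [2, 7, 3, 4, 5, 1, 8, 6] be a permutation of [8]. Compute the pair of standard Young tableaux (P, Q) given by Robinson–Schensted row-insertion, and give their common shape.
P = [1, 3, 4, 5, 6] / [2, 8] / [7];  Q = [1, 2, 4, 5, 7] / [3, 8] / [6];  common shape = (5, 2, 1)

Row-insert the values π_1, π_2, … into P one at a time, bumping the leftmost entry strictly greater than the inserted value down to the next row. The recording tableau Q records, in position (i, j), the step at which that cell was added to P.
  Insert 2 (step 1): P = [2];  Q = [1]
  Insert 7 (step 2): P = [2, 7];  Q = [1, 2]
  Insert 3 (step 3): P = [2, 3] / [7];  Q = [1, 2] / [3]
  Insert 4 (step 4): P = [2, 3, 4] / [7];  Q = [1, 2, 4] / [3]
  Insert 5 (step 5): P = [2, 3, 4, 5] / [7];  Q = [1, 2, 4, 5] / [3]
  Insert 1 (step 6): P = [1, 3, 4, 5] / [2] / [7];  Q = [1, 2, 4, 5] / [3] / [6]
  Insert 8 (step 7): P = [1, 3, 4, 5, 8] / [2] / [7];  Q = [1, 2, 4, 5, 7] / [3] / [6]
  Insert 6 (step 8): P = [1, 3, 4, 5, 6] / [2, 8] / [7];  Q = [1, 2, 4, 5, 7] / [3, 8] / [6]
Final shape: (5, 2, 1).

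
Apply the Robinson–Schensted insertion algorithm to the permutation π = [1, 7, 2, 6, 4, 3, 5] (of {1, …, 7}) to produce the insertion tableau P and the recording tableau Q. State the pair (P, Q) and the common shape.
P = [1, 2, 3, 5] / [4] / [6] / [7];  Q = [1, 2, 4, 7] / [3] / [5] / [6];  common shape = (4, 1, 1, 1)

Row-insert the values π_1, π_2, … into P one at a time, bumping the leftmost entry strictly greater than the inserted value down to the next row. The recording tableau Q records, in position (i, j), the step at which that cell was added to P.
  Insert 1 (step 1): P = [1];  Q = [1]
  Insert 7 (step 2): P = [1, 7];  Q = [1, 2]
  Insert 2 (step 3): P = [1, 2] / [7];  Q = [1, 2] / [3]
  Insert 6 (step 4): P = [1, 2, 6] / [7];  Q = [1, 2, 4] / [3]
  Insert 4 (step 5): P = [1, 2, 4] / [6] / [7];  Q = [1, 2, 4] / [3] / [5]
  Insert 3 (step 6): P = [1, 2, 3] / [4] / [6] / [7];  Q = [1, 2, 4] / [3] / [5] / [6]
  Insert 5 (step 7): P = [1, 2, 3, 5] / [4] / [6] / [7];  Q = [1, 2, 4, 7] / [3] / [5] / [6]
Final shape: (4, 1, 1, 1).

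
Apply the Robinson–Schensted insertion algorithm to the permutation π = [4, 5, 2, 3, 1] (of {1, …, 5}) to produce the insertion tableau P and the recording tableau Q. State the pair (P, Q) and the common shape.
P = [1, 3] / [2, 5] / [4];  Q = [1, 2] / [3, 4] / [5];  common shape = (2, 2, 1)

Row-insert the values π_1, π_2, … into P one at a time, bumping the leftmost entry strictly greater than the inserted value down to the next row. The recording tableau Q records, in position (i, j), the step at which that cell was added to P.
  Insert 4 (step 1): P = [4];  Q = [1]
  Insert 5 (step 2): P = [4, 5];  Q = [1, 2]
  Insert 2 (step 3): P = [2, 5] / [4];  Q = [1, 2] / [3]
  Insert 3 (step 4): P = [2, 3] / [4, 5];  Q = [1, 2] / [3, 4]
  Insert 1 (step 5): P = [1, 3] / [2, 5] / [4];  Q = [1, 2] / [3, 4] / [5]
Final shape: (2, 2, 1).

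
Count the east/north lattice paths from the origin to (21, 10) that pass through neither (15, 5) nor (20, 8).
Number of paths = 30469674

Inclusion–exclusion. Total paths: C(31, 21) = 44352165. Through P₁: C(20, 15)·C(11, 6) = 7162848. Through P₂: C(28, 20)·C(3, 1) = 9324315. Since P₁ is strictly southwest of P₂, a monotone path through both must visit P₁ then P₂; paths through both = C(20, 15)·C(8, 5)·C(3, 1) = 2604672. Avoid both = 44352165 − 7162848 − 9324315 + 2604672 = 30469674.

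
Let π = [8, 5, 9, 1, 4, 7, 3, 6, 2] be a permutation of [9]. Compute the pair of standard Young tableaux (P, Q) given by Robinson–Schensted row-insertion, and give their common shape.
P = [1, 2, 6] / [3, 7] / [4, 9] / [5] / [8];  Q = [1, 3, 6] / [2, 5] / [4, 8] / [7] / [9];  common shape = (3, 2, 2, 1, 1)

Row-insert the values π_1, π_2, … into P one at a time, bumping the leftmost entry strictly greater than the inserted value down to the next row. The recording tableau Q records, in position (i, j), the step at which that cell was added to P.
  Insert 8 (step 1): P = [8];  Q = [1]
  Insert 5 (step 2): P = [5] / [8];  Q = [1] / [2]
  Insert 9 (step 3): P = [5, 9] / [8];  Q = [1, 3] / [2]
  Insert 1 (step 4): P = [1, 9] / [5] / [8];  Q = [1, 3] / [2] / [4]
  Insert 4 (step 5): P = [1, 4] / [5, 9] / [8];  Q = [1, 3] / [2, 5] / [4]
  Insert 7 (step 6): P = [1, 4, 7] / [5, 9] / [8];  Q = [1, 3, 6] / [2, 5] / [4]
  Insert 3 (step 7): P = [1, 3, 7] / [4, 9] / [5] / [8];  Q = [1, 3, 6] / [2, 5] / [4] / [7]
  Insert 6 (step 8): P = [1, 3, 6] / [4, 7] / [5, 9] / [8];  Q = [1, 3, 6] / [2, 5] / [4, 8] / [7]
  Insert 2 (step 9): P = [1, 2, 6] / [3, 7] / [4, 9] / [5] / [8];  Q = [1, 3, 6] / [2, 5] / [4, 8] / [7] / [9]
Final shape: (3, 2, 2, 1, 1).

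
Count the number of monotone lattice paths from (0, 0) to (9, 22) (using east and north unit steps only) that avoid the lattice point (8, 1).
Number of paths = 20159877

Total paths from (0, 0) to (9, 22): C(31, 9) = 20160075. Paths through (8, 1): (paths (0, 0) → (8, 1)) × (paths (8, 1) → (9, 22)) = C(9, 8) · C(22, 1) = 9 · 22 = 198. Avoidance count = 20160075 − 198 = 20159877.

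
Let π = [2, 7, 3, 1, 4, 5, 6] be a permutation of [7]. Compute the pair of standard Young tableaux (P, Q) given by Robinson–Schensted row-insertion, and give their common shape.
P = [1, 3, 4, 5, 6] / [2] / [7];  Q = [1, 2, 5, 6, 7] / [3] / [4];  common shape = (5, 1, 1)

Row-insert the values π_1, π_2, … into P one at a time, bumping the leftmost entry strictly greater than the inserted value down to the next row. The recording tableau Q records, in position (i, j), the step at which that cell was added to P.
  Insert 2 (step 1): P = [2];  Q = [1]
  Insert 7 (step 2): P = [2, 7];  Q = [1, 2]
  Insert 3 (step 3): P = [2, 3] / [7];  Q = [1, 2] / [3]
  Insert 1 (step 4): P = [1, 3] / [2] / [7];  Q = [1, 2] / [3] / [4]
  Insert 4 (step 5): P = [1, 3, 4] / [2] / [7];  Q = [1, 2, 5] / [3] / [4]
  Insert 5 (step 6): P = [1, 3, 4, 5] / [2] / [7];  Q = [1, 2, 5, 6] / [3] / [4]
  Insert 6 (step 7): P = [1, 3, 4, 5, 6] / [2] / [7];  Q = [1, 2, 5, 6, 7] / [3] / [4]
Final shape: (5, 1, 1).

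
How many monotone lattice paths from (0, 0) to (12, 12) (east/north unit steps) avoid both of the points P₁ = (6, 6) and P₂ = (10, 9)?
Number of paths = 1250000

Inclusion–exclusion. Total paths: C(24, 12) = 2704156. Through P₁: C(12, 6)·C(12, 6) = 853776. Through P₂: C(19, 10)·C(5, 2) = 923780. Since P₁ is strictly southwest of P₂, a monotone path through both must visit P₁ then P₂; paths through both = C(12, 6)·C(7, 4)·C(5, 2) = 323400. Avoid both = 2704156 − 853776 − 923780 + 323400 = 1250000.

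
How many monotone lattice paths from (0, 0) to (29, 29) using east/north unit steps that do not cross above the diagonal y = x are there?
C_29 = 1002242216651368

These NE paths below the diagonal are counted by the Catalan number C_n = (1/(n + 1)) · C(2n, n). For n = 29: C_29 = (1/30) · C(58, 29) = 30067266499541040/30 = 1002242216651368.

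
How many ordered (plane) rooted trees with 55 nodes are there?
C_54 = 451959718027953471447609509424

These ordered rooted trees are counted by the Catalan number C_n = (1/(n + 1)) · C(2n, n). For n = 54: C_54 = (1/55) · C(108, 54) = 24857784491537440929618523018320/55 = 451959718027953471447609509424.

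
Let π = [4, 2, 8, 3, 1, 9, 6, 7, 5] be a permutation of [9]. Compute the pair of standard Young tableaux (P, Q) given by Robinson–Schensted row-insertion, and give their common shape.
P = [1, 3, 5, 7] / [2, 6, 9] / [4, 8];  Q = [1, 3, 6, 8] / [2, 4, 7] / [5, 9];  common shape = (4, 3, 2)

Row-insert the values π_1, π_2, … into P one at a time, bumping the leftmost entry strictly greater than the inserted value down to the next row. The recording tableau Q records, in position (i, j), the step at which that cell was added to P.
  Insert 4 (step 1): P = [4];  Q = [1]
  Insert 2 (step 2): P = [2] / [4];  Q = [1] / [2]
  Insert 8 (step 3): P = [2, 8] / [4];  Q = [1, 3] / [2]
  Insert 3 (step 4): P = [2, 3] / [4, 8];  Q = [1, 3] / [2, 4]
  Insert 1 (step 5): P = [1, 3] / [2, 8] / [4];  Q = [1, 3] / [2, 4] / [5]
  Insert 9 (step 6): P = [1, 3, 9] / [2, 8] / [4];  Q = [1, 3, 6] / [2, 4] / [5]
  Insert 6 (step 7): P = [1, 3, 6] / [2, 8, 9] / [4];  Q = [1, 3, 6] / [2, 4, 7] / [5]
  Insert 7 (step 8): P = [1, 3, 6, 7] / [2, 8, 9] / [4];  Q = [1, 3, 6, 8] / [2, 4, 7] / [5]
  Insert 5 (step 9): P = [1, 3, 5, 7] / [2, 6, 9] / [4, 8];  Q = [1, 3, 6, 8] / [2, 4, 7] / [5, 9]
Final shape: (4, 3, 2).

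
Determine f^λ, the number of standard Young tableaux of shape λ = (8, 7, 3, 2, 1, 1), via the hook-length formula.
# SYT of shape (8, 7, 3, 2, 1, 1) = 1645216650

Hook-length formula: f^λ = n! / Π hook(c), product over all cells c of the Young diagram. For λ = (8, 7, 3, 2, 1, 1), n = 22 boxes. Hook lengths by row (left-to-right, top-to-bottom): [13, 10, 8, 6, 5, 4, 3, 1]; [11, 8, 6, 4, 3, 2, 1]; [6, 3, 1]; [4, 1]; [2]; [1]. Product of hooks = 683193139200. So f^λ = 22! / 683193139200 = 1124000727777607680000 / 683193139200 = 1645216650.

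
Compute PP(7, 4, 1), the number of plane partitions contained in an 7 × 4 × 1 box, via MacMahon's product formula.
PP(7, 4, 1) = 330

Evaluate the triple product over i = 1..7, j = 1..4, k = 1..1. The factors are (2/1) · (3/2) · (4/3) · (5/4) · (3/2) · (4/3) · (5/4) · (6/5) · … (28 factors total). The numerators and denominators telescope so the product is an integer; carrying out the multiplication exactly gives PP(7, 4, 1) = 330.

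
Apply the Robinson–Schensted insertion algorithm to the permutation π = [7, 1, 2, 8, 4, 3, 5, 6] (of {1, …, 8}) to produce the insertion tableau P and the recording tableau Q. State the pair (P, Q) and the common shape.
P = [1, 2, 3, 5, 6] / [4, 8] / [7];  Q = [1, 3, 4, 7, 8] / [2, 5] / [6];  common shape = (5, 2, 1)

Row-insert the values π_1, π_2, … into P one at a time, bumping the leftmost entry strictly greater than the inserted value down to the next row. The recording tableau Q records, in position (i, j), the step at which that cell was added to P.
  Insert 7 (step 1): P = [7];  Q = [1]
  Insert 1 (step 2): P = [1] / [7];  Q = [1] / [2]
  Insert 2 (step 3): P = [1, 2] / [7];  Q = [1, 3] / [2]
  Insert 8 (step 4): P = [1, 2, 8] / [7];  Q = [1, 3, 4] / [2]
  Insert 4 (step 5): P = [1, 2, 4] / [7, 8];  Q = [1, 3, 4] / [2, 5]
  Insert 3 (step 6): P = [1, 2, 3] / [4, 8] / [7];  Q = [1, 3, 4] / [2, 5] / [6]
  Insert 5 (step 7): P = [1, 2, 3, 5] / [4, 8] / [7];  Q = [1, 3, 4, 7] / [2, 5] / [6]
  Insert 6 (step 8): P = [1, 2, 3, 5, 6] / [4, 8] / [7];  Q = [1, 3, 4, 7, 8] / [2, 5] / [6]
Final shape: (5, 2, 1).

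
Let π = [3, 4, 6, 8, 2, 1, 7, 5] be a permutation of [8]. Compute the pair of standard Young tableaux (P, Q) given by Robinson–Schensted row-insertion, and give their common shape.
P = [1, 4, 5, 7] / [2, 6] / [3, 8];  Q = [1, 2, 3, 4] / [5, 7] / [6, 8];  common shape = (4, 2, 2)

Row-insert the values π_1, π_2, … into P one at a time, bumping the leftmost entry strictly greater than the inserted value down to the next row. The recording tableau Q records, in position (i, j), the step at which that cell was added to P.
  Insert 3 (step 1): P = [3];  Q = [1]
  Insert 4 (step 2): P = [3, 4];  Q = [1, 2]
  Insert 6 (step 3): P = [3, 4, 6];  Q = [1, 2, 3]
  Insert 8 (step 4): P = [3, 4, 6, 8];  Q = [1, 2, 3, 4]
  Insert 2 (step 5): P = [2, 4, 6, 8] / [3];  Q = [1, 2, 3, 4] / [5]
  Insert 1 (step 6): P = [1, 4, 6, 8] / [2] / [3];  Q = [1, 2, 3, 4] / [5] / [6]
  Insert 7 (step 7): P = [1, 4, 6, 7] / [2, 8] / [3];  Q = [1, 2, 3, 4] / [5, 7] / [6]
  Insert 5 (step 8): P = [1, 4, 5, 7] / [2, 6] / [3, 8];  Q = [1, 2, 3, 4] / [5, 7] / [6, 8]
Final shape: (4, 2, 2).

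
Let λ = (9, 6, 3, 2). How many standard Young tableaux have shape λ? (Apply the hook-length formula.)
# SYT of shape (9, 6, 3, 2) = 40310400

Hook-length formula: f^λ = n! / Π hook(c), product over all cells c of the Young diagram. For λ = (9, 6, 3, 2), n = 20 boxes. Hook lengths by row (left-to-right, top-to-bottom): [12, 11, 9, 7, 6, 5, 3, 2, 1]; [8, 7, 5, 3, 2, 1]; [4, 3, 1]; [2, 1]. Product of hooks = 60354201600. So f^λ = 20! / 60354201600 = 2432902008176640000 / 60354201600 = 40310400.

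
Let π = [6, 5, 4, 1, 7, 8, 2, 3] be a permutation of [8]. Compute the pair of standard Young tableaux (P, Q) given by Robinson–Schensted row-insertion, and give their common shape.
P = [1, 2, 3] / [4, 7, 8] / [5] / [6];  Q = [1, 5, 6] / [2, 7, 8] / [3] / [4];  common shape = (3, 3, 1, 1)

Row-insert the values π_1, π_2, … into P one at a time, bumping the leftmost entry strictly greater than the inserted value down to the next row. The recording tableau Q records, in position (i, j), the step at which that cell was added to P.
  Insert 6 (step 1): P = [6];  Q = [1]
  Insert 5 (step 2): P = [5] / [6];  Q = [1] / [2]
  Insert 4 (step 3): P = [4] / [5] / [6];  Q = [1] / [2] / [3]
  Insert 1 (step 4): P = [1] / [4] / [5] / [6];  Q = [1] / [2] / [3] / [4]
  Insert 7 (step 5): P = [1, 7] / [4] / [5] / [6];  Q = [1, 5] / [2] / [3] / [4]
  Insert 8 (step 6): P = [1, 7, 8] / [4] / [5] / [6];  Q = [1, 5, 6] / [2] / [3] / [4]
  Insert 2 (step 7): P = [1, 2, 8] / [4, 7] / [5] / [6];  Q = [1, 5, 6] / [2, 7] / [3] / [4]
  Insert 3 (step 8): P = [1, 2, 3] / [4, 7, 8] / [5] / [6];  Q = [1, 5, 6] / [2, 7, 8] / [3] / [4]
Final shape: (3, 3, 1, 1).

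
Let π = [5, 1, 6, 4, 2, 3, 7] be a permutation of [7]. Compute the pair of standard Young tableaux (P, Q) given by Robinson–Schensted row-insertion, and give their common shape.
P = [1, 2, 3, 7] / [4, 6] / [5];  Q = [1, 3, 6, 7] / [2, 4] / [5];  common shape = (4, 2, 1)

Row-insert the values π_1, π_2, … into P one at a time, bumping the leftmost entry strictly greater than the inserted value down to the next row. The recording tableau Q records, in position (i, j), the step at which that cell was added to P.
  Insert 5 (step 1): P = [5];  Q = [1]
  Insert 1 (step 2): P = [1] / [5];  Q = [1] / [2]
  Insert 6 (step 3): P = [1, 6] / [5];  Q = [1, 3] / [2]
  Insert 4 (step 4): P = [1, 4] / [5, 6];  Q = [1, 3] / [2, 4]
  Insert 2 (step 5): P = [1, 2] / [4, 6] / [5];  Q = [1, 3] / [2, 4] / [5]
  Insert 3 (step 6): P = [1, 2, 3] / [4, 6] / [5];  Q = [1, 3, 6] / [2, 4] / [5]
  Insert 7 (step 7): P = [1, 2, 3, 7] / [4, 6] / [5];  Q = [1, 3, 6, 7] / [2, 4] / [5]
Final shape: (4, 2, 1).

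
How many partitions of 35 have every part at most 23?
p(35, parts ≤ 23) = 14688

Use the recurrence p(n, m) = p(n, m−1) + p(n−m, m): either the largest part is < m (count p(n, m−1)) or the largest part is exactly m (remove one copy of m, count p(n−m, m)). With p(0, ·) = 1 this gives p(35, parts ≤ 23) = 14688. (By conjugating Young diagrams, this also counts partitions of 35 into at most 23 parts.)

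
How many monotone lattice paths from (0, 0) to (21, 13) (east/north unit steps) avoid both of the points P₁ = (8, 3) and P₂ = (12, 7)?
Number of paths = 544828680

Inclusion–exclusion. Total paths: C(34, 21) = 927983760. Through P₁: C(11, 8)·C(23, 13) = 188770890. Through P₂: C(19, 12)·C(15, 9) = 252191940. Since P₁ is strictly southwest of P₂, a monotone path through both must visit P₁ then P₂; paths through both = C(11, 8)·C(8, 4)·C(15, 9) = 57807750. Avoid both = 927983760 − 188770890 − 252191940 + 57807750 = 544828680.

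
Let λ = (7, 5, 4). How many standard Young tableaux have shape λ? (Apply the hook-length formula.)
# SYT of shape (7, 5, 4) = 100100

Hook-length formula: f^λ = n! / Π hook(c), product over all cells c of the Young diagram. For λ = (7, 5, 4), n = 16 boxes. Hook lengths by row (left-to-right, top-to-bottom): [9, 8, 7, 6, 4, 2, 1]; [6, 5, 4, 3, 1]; [4, 3, 2, 1]. Product of hooks = 209018880. So f^λ = 16! / 209018880 = 20922789888000 / 209018880 = 100100.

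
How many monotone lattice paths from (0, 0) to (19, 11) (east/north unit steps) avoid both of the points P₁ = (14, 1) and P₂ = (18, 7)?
Number of paths = 52194505

Inclusion–exclusion. Total paths: C(30, 19) = 54627300. Through P₁: C(15, 14)·C(15, 5) = 45045. Through P₂: C(25, 18)·C(5, 1) = 2403500. Since P₁ is strictly southwest of P₂, a monotone path through both must visit P₁ then P₂; paths through both = C(15, 14)·C(10, 4)·C(5, 1) = 15750. Avoid both = 54627300 − 45045 − 2403500 + 15750 = 52194505.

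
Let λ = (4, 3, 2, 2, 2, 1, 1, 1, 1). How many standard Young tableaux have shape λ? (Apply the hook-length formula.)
# SYT of shape (4, 3, 2, 2, 2, 1, 1, 1, 1) = 583440

Hook-length formula: f^λ = n! / Π hook(c), product over all cells c of the Young diagram. For λ = (4, 3, 2, 2, 2, 1, 1, 1, 1), n = 17 boxes. Hook lengths by row (left-to-right, top-to-bottom): [12, 7, 3, 1]; [10, 5, 1]; [8, 3]; [7, 2]; [6, 1]; [4]; [3]; [2]; [1]. Product of hooks = 609638400. So f^λ = 17! / 609638400 = 355687428096000 / 609638400 = 583440.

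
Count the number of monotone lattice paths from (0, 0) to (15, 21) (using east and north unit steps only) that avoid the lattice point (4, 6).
Number of paths = 3945408960

Total paths from (0, 0) to (15, 21): C(36, 15) = 5567902560. Paths through (4, 6): (paths (0, 0) → (4, 6)) × (paths (4, 6) → (15, 21)) = C(10, 4) · C(26, 11) = 210 · 7726160 = 1622493600. Avoidance count = 5567902560 − 1622493600 = 3945408960.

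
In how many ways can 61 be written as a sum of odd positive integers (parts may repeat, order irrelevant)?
p_odd(61) = 12076

Enumerate partitions using only odd parts via the recurrence o(n, m) = o(n, m−2) + o(n−m, m) over odd m, starting from the largest odd part ≤ n. This gives p_odd(61) = 12076. (Euler's theorem: equals the count of distinct-part partitions.)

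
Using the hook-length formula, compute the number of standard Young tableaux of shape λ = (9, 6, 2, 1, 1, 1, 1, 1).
# SYT of shape (9, 6, 2, 1, 1, 1, 1, 1) = 480134655

Hook-length formula: f^λ = n! / Π hook(c), product over all cells c of the Young diagram. For λ = (9, 6, 2, 1, 1, 1, 1, 1), n = 22 boxes. Hook lengths by row (left-to-right, top-to-bottom): [16, 10, 8, 7, 6, 5, 3, 2, 1]; [12, 6, 4, 3, 2, 1]; [7, 1]; [5]; [4]; [3]; [2]; [1]. Product of hooks = 2341011456000. So f^λ = 22! / 2341011456000 = 1124000727777607680000 / 2341011456000 = 480134655.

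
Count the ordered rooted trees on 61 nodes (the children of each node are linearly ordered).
C_60 = 1583850964596120042686772779038896

These ordered rooted trees are counted by the Catalan number C_n = (1/(n + 1)) · C(2n, n). For n = 60: C_60 = (1/61) · C(120, 60) = 96614908840363322603893139521372656/61 = 1583850964596120042686772779038896.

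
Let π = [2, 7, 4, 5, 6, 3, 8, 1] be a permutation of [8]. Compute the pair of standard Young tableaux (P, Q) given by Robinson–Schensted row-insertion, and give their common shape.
P = [1, 3, 5, 6, 8] / [2] / [4] / [7];  Q = [1, 2, 4, 5, 7] / [3] / [6] / [8];  common shape = (5, 1, 1, 1)

Row-insert the values π_1, π_2, … into P one at a time, bumping the leftmost entry strictly greater than the inserted value down to the next row. The recording tableau Q records, in position (i, j), the step at which that cell was added to P.
  Insert 2 (step 1): P = [2];  Q = [1]
  Insert 7 (step 2): P = [2, 7];  Q = [1, 2]
  Insert 4 (step 3): P = [2, 4] / [7];  Q = [1, 2] / [3]
  Insert 5 (step 4): P = [2, 4, 5] / [7];  Q = [1, 2, 4] / [3]
  Insert 6 (step 5): P = [2, 4, 5, 6] / [7];  Q = [1, 2, 4, 5] / [3]
  Insert 3 (step 6): P = [2, 3, 5, 6] / [4] / [7];  Q = [1, 2, 4, 5] / [3] / [6]
  Insert 8 (step 7): P = [2, 3, 5, 6, 8] / [4] / [7];  Q = [1, 2, 4, 5, 7] / [3] / [6]
  Insert 1 (step 8): P = [1, 3, 5, 6, 8] / [2] / [4] / [7];  Q = [1, 2, 4, 5, 7] / [3] / [6] / [8]
Final shape: (5, 1, 1, 1).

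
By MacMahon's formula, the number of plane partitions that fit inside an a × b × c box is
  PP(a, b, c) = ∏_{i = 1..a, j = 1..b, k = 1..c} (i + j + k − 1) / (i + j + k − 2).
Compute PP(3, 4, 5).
PP(3, 4, 5) = 116424

Evaluate the triple product over i = 1..3, j = 1..4, k = 1..5. The factors are (2/1) · (3/2) · (4/3) · (5/4) · (6/5) · (3/2) · (4/3) · (5/4) · … (60 factors total). The numerators and denominators telescope so the product is an integer; carrying out the multiplication exactly gives PP(3, 4, 5) = 116424.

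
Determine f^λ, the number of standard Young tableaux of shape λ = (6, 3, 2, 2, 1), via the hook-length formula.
# SYT of shape (6, 3, 2, 2, 1) = 63063

Hook-length formula: f^λ = n! / Π hook(c), product over all cells c of the Young diagram. For λ = (6, 3, 2, 2, 1), n = 14 boxes. Hook lengths by row (left-to-right, top-to-bottom): [10, 8, 5, 3, 2, 1]; [6, 4, 1]; [4, 2]; [3, 1]; [1]. Product of hooks = 1382400. So f^λ = 14! / 1382400 = 87178291200 / 1382400 = 63063.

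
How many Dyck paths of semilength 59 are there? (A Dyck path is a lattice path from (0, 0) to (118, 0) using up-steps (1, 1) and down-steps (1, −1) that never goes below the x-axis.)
C_59 = 405944995127576985730643443367112

These Dyck paths are counted by the Catalan number C_n = (1/(n + 1)) · C(2n, n). For n = 59: C_59 = (1/60) · C(118, 59) = 24356699707654619143838606602026720/60 = 405944995127576985730643443367112.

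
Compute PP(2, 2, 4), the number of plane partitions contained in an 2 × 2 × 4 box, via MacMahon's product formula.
PP(2, 2, 4) = 105

Evaluate the triple product over i = 1..2, j = 1..2, k = 1..4. The factors are (2/1) · (3/2) · (4/3) · (5/4) · (3/2) · (4/3) · (5/4) · (6/5) · … (16 factors total). The numerators and denominators telescope so the product is an integer; carrying out the multiplication exactly gives PP(2, 2, 4) = 105.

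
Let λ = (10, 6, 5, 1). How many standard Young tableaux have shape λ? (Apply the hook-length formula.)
# SYT of shape (10, 6, 5, 1) = 182801850

Hook-length formula: f^λ = n! / Π hook(c), product over all cells c of the Young diagram. For λ = (10, 6, 5, 1), n = 22 boxes. Hook lengths by row (left-to-right, top-to-bottom): [13, 11, 10, 9, 8, 6, 4, 3, 2, 1]; [8, 6, 5, 4, 3, 1]; [6, 4, 3, 2, 1]; [1]. Product of hooks = 6148738252800. So f^λ = 22! / 6148738252800 = 1124000727777607680000 / 6148738252800 = 182801850.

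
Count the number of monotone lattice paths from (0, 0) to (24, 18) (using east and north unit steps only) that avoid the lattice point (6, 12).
Number of paths = 351198480906

Total paths from (0, 0) to (24, 18): C(42, 24) = 353697121050. Paths through (6, 12): (paths (0, 0) → (6, 12)) × (paths (6, 12) → (24, 18)) = C(18, 6) · C(24, 18) = 18564 · 134596 = 2498640144. Avoidance count = 353697121050 − 2498640144 = 351198480906.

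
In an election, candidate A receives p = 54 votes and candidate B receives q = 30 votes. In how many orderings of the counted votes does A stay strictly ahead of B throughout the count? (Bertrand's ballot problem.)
Strict-lead orderings = 15464569379012411748288

Total orderings of the 84 votes with 54 for A: C(84, 54) = 54125992826543441119008. By the Bertrand ballot formula (Cycle Lemma / reflection principle), the number of orderings in which A is strictly ahead of B throughout is (p − q)/(p + q) · C(p + q, p) = (54 − 30)/(54 + 30) · 54125992826543441119008 = 15464569379012411748288.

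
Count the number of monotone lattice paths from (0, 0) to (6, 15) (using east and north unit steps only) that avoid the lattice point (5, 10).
Number of paths = 36246

Total paths from (0, 0) to (6, 15): C(21, 6) = 54264. Paths through (5, 10): (paths (0, 0) → (5, 10)) × (paths (5, 10) → (6, 15)) = C(15, 5) · C(6, 1) = 3003 · 6 = 18018. Avoidance count = 54264 − 18018 = 36246.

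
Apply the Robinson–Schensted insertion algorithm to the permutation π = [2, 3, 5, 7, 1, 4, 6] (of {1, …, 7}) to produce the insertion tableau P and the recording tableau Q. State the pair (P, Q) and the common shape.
P = [1, 3, 4, 6] / [2, 5, 7];  Q = [1, 2, 3, 4] / [5, 6, 7];  common shape = (4, 3)

Row-insert the values π_1, π_2, … into P one at a time, bumping the leftmost entry strictly greater than the inserted value down to the next row. The recording tableau Q records, in position (i, j), the step at which that cell was added to P.
  Insert 2 (step 1): P = [2];  Q = [1]
  Insert 3 (step 2): P = [2, 3];  Q = [1, 2]
  Insert 5 (step 3): P = [2, 3, 5];  Q = [1, 2, 3]
  Insert 7 (step 4): P = [2, 3, 5, 7];  Q = [1, 2, 3, 4]
  Insert 1 (step 5): P = [1, 3, 5, 7] / [2];  Q = [1, 2, 3, 4] / [5]
  Insert 4 (step 6): P = [1, 3, 4, 7] / [2, 5];  Q = [1, 2, 3, 4] / [5, 6]
  Insert 6 (step 7): P = [1, 3, 4, 6] / [2, 5, 7];  Q = [1, 2, 3, 4] / [5, 6, 7]
Final shape: (4, 3).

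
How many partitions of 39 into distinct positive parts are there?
q(39) = 982

A partition into distinct parts is a strictly decreasing sequence summing to n. The recurrence d(n, m) = d(n, m−1) + d(n−m, m−1) (use part m at most once) with q(n) = d(n, n) gives q(39) = 982. (Euler's theorem: # distinct-part partitions = # odd-part partitions.)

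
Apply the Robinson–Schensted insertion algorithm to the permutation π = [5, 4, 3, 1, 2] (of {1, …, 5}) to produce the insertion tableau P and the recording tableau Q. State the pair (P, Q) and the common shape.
P = [1, 2] / [3] / [4] / [5];  Q = [1, 5] / [2] / [3] / [4];  common shape = (2, 1, 1, 1)

Row-insert the values π_1, π_2, … into P one at a time, bumping the leftmost entry strictly greater than the inserted value down to the next row. The recording tableau Q records, in position (i, j), the step at which that cell was added to P.
  Insert 5 (step 1): P = [5];  Q = [1]
  Insert 4 (step 2): P = [4] / [5];  Q = [1] / [2]
  Insert 3 (step 3): P = [3] / [4] / [5];  Q = [1] / [2] / [3]
  Insert 1 (step 4): P = [1] / [3] / [4] / [5];  Q = [1] / [2] / [3] / [4]
  Insert 2 (step 5): P = [1, 2] / [3] / [4] / [5];  Q = [1, 5] / [2] / [3] / [4]
Final shape: (2, 1, 1, 1).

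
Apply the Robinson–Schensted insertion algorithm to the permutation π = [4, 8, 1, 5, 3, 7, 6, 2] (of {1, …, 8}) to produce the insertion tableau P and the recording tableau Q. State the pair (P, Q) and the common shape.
P = [1, 2, 6] / [3, 5, 7] / [4] / [8];  Q = [1, 2, 6] / [3, 4, 7] / [5] / [8];  common shape = (3, 3, 1, 1)

Row-insert the values π_1, π_2, … into P one at a time, bumping the leftmost entry strictly greater than the inserted value down to the next row. The recording tableau Q records, in position (i, j), the step at which that cell was added to P.
  Insert 4 (step 1): P = [4];  Q = [1]
  Insert 8 (step 2): P = [4, 8];  Q = [1, 2]
  Insert 1 (step 3): P = [1, 8] / [4];  Q = [1, 2] / [3]
  Insert 5 (step 4): P = [1, 5] / [4, 8];  Q = [1, 2] / [3, 4]
  Insert 3 (step 5): P = [1, 3] / [4, 5] / [8];  Q = [1, 2] / [3, 4] / [5]
  Insert 7 (step 6): P = [1, 3, 7] / [4, 5] / [8];  Q = [1, 2, 6] / [3, 4] / [5]
  Insert 6 (step 7): P = [1, 3, 6] / [4, 5, 7] / [8];  Q = [1, 2, 6] / [3, 4, 7] / [5]
  Insert 2 (step 8): P = [1, 2, 6] / [3, 5, 7] / [4] / [8];  Q = [1, 2, 6] / [3, 4, 7] / [5] / [8]
Final shape: (3, 3, 1, 1).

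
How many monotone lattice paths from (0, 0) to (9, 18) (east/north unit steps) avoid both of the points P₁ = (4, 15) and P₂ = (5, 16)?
Number of paths = 4280814

Inclusion–exclusion. Total paths: C(27, 9) = 4686825. Through P₁: C(19, 4)·C(8, 5) = 217056. Through P₂: C(21, 5)·C(6, 4) = 305235. Since P₁ is strictly southwest of P₂, a monotone path through both must visit P₁ then P₂; paths through both = C(19, 4)·C(2, 1)·C(6, 4) = 116280. Avoid both = 4686825 − 217056 − 305235 + 116280 = 4280814.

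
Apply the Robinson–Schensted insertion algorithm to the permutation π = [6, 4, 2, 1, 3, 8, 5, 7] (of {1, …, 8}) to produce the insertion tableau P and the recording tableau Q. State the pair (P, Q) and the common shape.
P = [1, 3, 5, 7] / [2, 8] / [4] / [6];  Q = [1, 5, 6, 8] / [2, 7] / [3] / [4];  common shape = (4, 2, 1, 1)

Row-insert the values π_1, π_2, … into P one at a time, bumping the leftmost entry strictly greater than the inserted value down to the next row. The recording tableau Q records, in position (i, j), the step at which that cell was added to P.
  Insert 6 (step 1): P = [6];  Q = [1]
  Insert 4 (step 2): P = [4] / [6];  Q = [1] / [2]
  Insert 2 (step 3): P = [2] / [4] / [6];  Q = [1] / [2] / [3]
  Insert 1 (step 4): P = [1] / [2] / [4] / [6];  Q = [1] / [2] / [3] / [4]
  Insert 3 (step 5): P = [1, 3] / [2] / [4] / [6];  Q = [1, 5] / [2] / [3] / [4]
  Insert 8 (step 6): P = [1, 3, 8] / [2] / [4] / [6];  Q = [1, 5, 6] / [2] / [3] / [4]
  Insert 5 (step 7): P = [1, 3, 5] / [2, 8] / [4] / [6];  Q = [1, 5, 6] / [2, 7] / [3] / [4]
  Insert 7 (step 8): P = [1, 3, 5, 7] / [2, 8] / [4] / [6];  Q = [1, 5, 6, 8] / [2, 7] / [3] / [4]
Final shape: (4, 2, 1, 1).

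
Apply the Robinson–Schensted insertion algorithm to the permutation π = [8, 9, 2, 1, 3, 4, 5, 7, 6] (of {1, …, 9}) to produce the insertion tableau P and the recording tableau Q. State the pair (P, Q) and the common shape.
P = [1, 3, 4, 5, 6] / [2, 7] / [8, 9];  Q = [1, 2, 6, 7, 8] / [3, 5] / [4, 9];  common shape = (5, 2, 2)

Row-insert the values π_1, π_2, … into P one at a time, bumping the leftmost entry strictly greater than the inserted value down to the next row. The recording tableau Q records, in position (i, j), the step at which that cell was added to P.
  Insert 8 (step 1): P = [8];  Q = [1]
  Insert 9 (step 2): P = [8, 9];  Q = [1, 2]
  Insert 2 (step 3): P = [2, 9] / [8];  Q = [1, 2] / [3]
  Insert 1 (step 4): P = [1, 9] / [2] / [8];  Q = [1, 2] / [3] / [4]
  Insert 3 (step 5): P = [1, 3] / [2, 9] / [8];  Q = [1, 2] / [3, 5] / [4]
  Insert 4 (step 6): P = [1, 3, 4] / [2, 9] / [8];  Q = [1, 2, 6] / [3, 5] / [4]
  Insert 5 (step 7): P = [1, 3, 4, 5] / [2, 9] / [8];  Q = [1, 2, 6, 7] / [3, 5] / [4]
  Insert 7 (step 8): P = [1, 3, 4, 5, 7] / [2, 9] / [8];  Q = [1, 2, 6, 7, 8] / [3, 5] / [4]
  Insert 6 (step 9): P = [1, 3, 4, 5, 6] / [2, 7] / [8, 9];  Q = [1, 2, 6, 7, 8] / [3, 5] / [4, 9]
Final shape: (5, 2, 2).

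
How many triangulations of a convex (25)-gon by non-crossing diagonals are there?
C_23 = 343059613650

These polygon triangulations are counted by the Catalan number C_n = (1/(n + 1)) · C(2n, n). For n = 23: C_23 = (1/24) · C(46, 23) = 8233430727600/24 = 343059613650.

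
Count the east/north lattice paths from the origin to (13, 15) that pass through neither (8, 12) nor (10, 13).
Number of paths = 22726280

Inclusion–exclusion. Total paths: C(28, 13) = 37442160. Through P₁: C(20, 8)·C(8, 5) = 7054320. Through P₂: C(23, 10)·C(5, 3) = 11440660. Since P₁ is strictly southwest of P₂, a monotone path through both must visit P₁ then P₂; paths through both = C(20, 8)·C(3, 2)·C(5, 3) = 3779100. Avoid both = 37442160 − 7054320 − 11440660 + 3779100 = 22726280.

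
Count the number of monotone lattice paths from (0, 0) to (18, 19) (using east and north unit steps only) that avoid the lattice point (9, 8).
Number of paths = 13589524300

Total paths from (0, 0) to (18, 19): C(37, 18) = 17672631900. Paths through (9, 8): (paths (0, 0) → (9, 8)) × (paths (9, 8) → (18, 19)) = C(17, 9) · C(20, 9) = 24310 · 167960 = 4083107600. Avoidance count = 17672631900 − 4083107600 = 13589524300.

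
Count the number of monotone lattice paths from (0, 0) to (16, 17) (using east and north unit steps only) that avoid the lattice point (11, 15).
Number of paths = 1004553750

Total paths from (0, 0) to (16, 17): C(33, 16) = 1166803110. Paths through (11, 15): (paths (0, 0) → (11, 15)) × (paths (11, 15) → (16, 17)) = C(26, 11) · C(7, 5) = 7726160 · 21 = 162249360. Avoidance count = 1166803110 − 162249360 = 1004553750.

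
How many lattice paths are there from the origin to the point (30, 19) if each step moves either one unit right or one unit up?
Number of paths = 18851684897584

A monotone lattice path from (0, 0) to (30, 19) consists of 30 east steps and 19 north steps in some order, so it is determined by which 30 of the 49 steps are east. The count is C(49, 30) = 18851684897584.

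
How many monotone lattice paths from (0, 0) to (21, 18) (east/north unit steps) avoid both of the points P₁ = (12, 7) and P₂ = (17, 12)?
Number of paths = 45664362120

Inclusion–exclusion. Total paths: C(39, 21) = 62359143990. Through P₁: C(19, 12)·C(20, 9) = 8463168480. Through P₂: C(29, 17)·C(10, 4) = 10898146350. Since P₁ is strictly southwest of P₂, a monotone path through both must visit P₁ then P₂; paths through both = C(19, 12)·C(10, 5)·C(10, 4) = 2666532960. Avoid both = 62359143990 − 8463168480 − 10898146350 + 2666532960 = 45664362120.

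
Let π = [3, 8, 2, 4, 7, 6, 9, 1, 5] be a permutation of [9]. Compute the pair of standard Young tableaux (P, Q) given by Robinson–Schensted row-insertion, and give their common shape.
P = [1, 4, 5, 9] / [2, 6] / [3, 7] / [8];  Q = [1, 2, 5, 7] / [3, 4] / [6, 9] / [8];  common shape = (4, 2, 2, 1)

Row-insert the values π_1, π_2, … into P one at a time, bumping the leftmost entry strictly greater than the inserted value down to the next row. The recording tableau Q records, in position (i, j), the step at which that cell was added to P.
  Insert 3 (step 1): P = [3];  Q = [1]
  Insert 8 (step 2): P = [3, 8];  Q = [1, 2]
  Insert 2 (step 3): P = [2, 8] / [3];  Q = [1, 2] / [3]
  Insert 4 (step 4): P = [2, 4] / [3, 8];  Q = [1, 2] / [3, 4]
  Insert 7 (step 5): P = [2, 4, 7] / [3, 8];  Q = [1, 2, 5] / [3, 4]
  Insert 6 (step 6): P = [2, 4, 6] / [3, 7] / [8];  Q = [1, 2, 5] / [3, 4] / [6]
  Insert 9 (step 7): P = [2, 4, 6, 9] / [3, 7] / [8];  Q = [1, 2, 5, 7] / [3, 4] / [6]
  Insert 1 (step 8): P = [1, 4, 6, 9] / [2, 7] / [3] / [8];  Q = [1, 2, 5, 7] / [3, 4] / [6] / [8]
  Insert 5 (step 9): P = [1, 4, 5, 9] / [2, 6] / [3, 7] / [8];  Q = [1, 2, 5, 7] / [3, 4] / [6, 9] / [8]
Final shape: (4, 2, 2, 1).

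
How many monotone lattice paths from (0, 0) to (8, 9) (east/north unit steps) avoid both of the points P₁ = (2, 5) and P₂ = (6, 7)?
Number of paths = 11494

Inclusion–exclusion. Total paths: C(17, 8) = 24310. Through P₁: C(7, 2)·C(10, 6) = 4410. Through P₂: C(13, 6)·C(4, 2) = 10296. Since P₁ is strictly southwest of P₂, a monotone path through both must visit P₁ then P₂; paths through both = C(7, 2)·C(6, 4)·C(4, 2) = 1890. Avoid both = 24310 − 4410 − 10296 + 1890 = 11494.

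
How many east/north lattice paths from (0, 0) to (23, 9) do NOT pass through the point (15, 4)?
Number of paths = 23060388

Total paths from (0, 0) to (23, 9): C(32, 23) = 28048800. Paths through (15, 4): (paths (0, 0) → (15, 4)) × (paths (15, 4) → (23, 9)) = C(19, 15) · C(13, 8) = 3876 · 1287 = 4988412. Avoidance count = 28048800 − 4988412 = 23060388.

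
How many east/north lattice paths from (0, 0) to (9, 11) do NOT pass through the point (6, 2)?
Number of paths = 161800

Total paths from (0, 0) to (9, 11): C(20, 9) = 167960. Paths through (6, 2): (paths (0, 0) → (6, 2)) × (paths (6, 2) → (9, 11)) = C(8, 6) · C(12, 3) = 28 · 220 = 6160. Avoidance count = 167960 − 6160 = 161800.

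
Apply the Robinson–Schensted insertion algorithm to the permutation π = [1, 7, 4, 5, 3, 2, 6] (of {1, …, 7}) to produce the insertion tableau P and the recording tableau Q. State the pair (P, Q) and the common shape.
P = [1, 2, 5, 6] / [3] / [4] / [7];  Q = [1, 2, 4, 7] / [3] / [5] / [6];  common shape = (4, 1, 1, 1)

Row-insert the values π_1, π_2, … into P one at a time, bumping the leftmost entry strictly greater than the inserted value down to the next row. The recording tableau Q records, in position (i, j), the step at which that cell was added to P.
  Insert 1 (step 1): P = [1];  Q = [1]
  Insert 7 (step 2): P = [1, 7];  Q = [1, 2]
  Insert 4 (step 3): P = [1, 4] / [7];  Q = [1, 2] / [3]
  Insert 5 (step 4): P = [1, 4, 5] / [7];  Q = [1, 2, 4] / [3]
  Insert 3 (step 5): P = [1, 3, 5] / [4] / [7];  Q = [1, 2, 4] / [3] / [5]
  Insert 2 (step 6): P = [1, 2, 5] / [3] / [4] / [7];  Q = [1, 2, 4] / [3] / [5] / [6]
  Insert 6 (step 7): P = [1, 2, 5, 6] / [3] / [4] / [7];  Q = [1, 2, 4, 7] / [3] / [5] / [6]
Final shape: (4, 1, 1, 1).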